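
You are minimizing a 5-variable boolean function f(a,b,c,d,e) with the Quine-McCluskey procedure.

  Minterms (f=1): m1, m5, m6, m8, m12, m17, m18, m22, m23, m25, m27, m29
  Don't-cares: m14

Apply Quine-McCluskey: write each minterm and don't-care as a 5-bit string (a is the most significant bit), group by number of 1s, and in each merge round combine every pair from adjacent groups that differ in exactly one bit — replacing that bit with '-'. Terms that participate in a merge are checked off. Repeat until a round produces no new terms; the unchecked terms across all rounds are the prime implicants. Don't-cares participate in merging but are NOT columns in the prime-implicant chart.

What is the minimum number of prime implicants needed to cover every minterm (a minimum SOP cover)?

8

size-2^0 implicants → 00001(✓)  00101(✓)  00110(✓)  01000(✓)  01100(✓)  01110(✓)  10001(✓)  10010(✓)  10110(✓)  10111(✓)  11001(✓)  11011(✓)  11101(✓)
size-2^1 implicants → -0001  -0110  0-110  00-01  01-00  011-0  1-001  10-10  1011-  11-01  110-1
Unchecked terms (primes): -0001, -0110, 0-110, 00-01, 01-00, 011-0, 1-001, 10-10, 1011-, 11-01, 110-1
Minterm coverage:
  m1 ⊆ -0001,00-01
  m5 ⊆ 00-01 [E]
  m6 ⊆ -0110,0-110
  m8 ⊆ 01-00 [E]
  m12 ⊆ 01-00,011-0
  m17 ⊆ -0001,1-001
  m18 ⊆ 10-10 [E]
  m22 ⊆ -0110,10-10,1011-
  m23 ⊆ 1011- [E]
  m25 ⊆ 1-001,11-01,110-1
  m27 ⊆ 110-1 [E]
  m29 ⊆ 11-01 [E]
E = {00-01, 01-00, 10-10, 1011-, 11-01, 110-1}
Petrick residual → -0001, -0110
Cover = b'c'd'e + b'cde' + a'b'd'e + a'bd'e' + ab'de' + ab'cd + abd'e + abc'e  |cover|=8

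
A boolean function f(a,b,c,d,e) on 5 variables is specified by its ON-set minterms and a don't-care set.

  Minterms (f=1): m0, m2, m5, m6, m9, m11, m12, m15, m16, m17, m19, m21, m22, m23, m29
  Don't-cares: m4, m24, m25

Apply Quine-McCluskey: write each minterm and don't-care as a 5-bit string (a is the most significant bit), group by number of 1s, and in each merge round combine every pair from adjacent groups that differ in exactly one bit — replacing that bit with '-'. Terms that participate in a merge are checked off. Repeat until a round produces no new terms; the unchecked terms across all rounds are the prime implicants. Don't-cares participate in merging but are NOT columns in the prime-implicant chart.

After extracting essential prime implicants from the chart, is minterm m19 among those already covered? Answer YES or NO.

[col 0] 00000*, 00010*, 00100*, 00101*, 00110*, 01001*, 01011*, 01100*, 01111*, 10000*, 10001*, 10011*, 10101*, 10110*, 10111*, 11000*, 11001*, 11101*
[col 1] -0000, -0101, -0110, -1001, 0-100, 00-00*, 00-10*, 000-0*, 001-0*, 0010-, 01-11, 010-1, 1-000*, 1-001*, 1-101*, 10-01*, 10-11*, 100-1*, 1000-*, 101-1*, 1011-, 11-01*, 1100-*
[col 2] 00--0, 1--01, 1-00-, 10--1
Prime implicants: -0000, -0101, -0110, -1001, 0-100, 00--0, 0010-, 01-11, 010-1, 1--01, 1-00-, 10--1, 1011-
PI chart (minterm → PIs covering it):
  0 | -0000,00--0
  2 | 00--0  (sole → essential)
  5 | -0101,0010-
  6 | -0110,00--0
  9 | -1001,010-1
  11 | 01-11,010-1
  12 | 0-100  (sole → essential)
  15 | 01-11  (sole → essential)
  16 | -0000,1-00-
  17 | 1--01,1-00-,10--1
  19 | 10--1  (sole → essential)
  21 | -0101,1--01,10--1
  22 | -0110,1011-
  23 | 10--1,1011-
  29 | 1--01  (sole → essential)
Essential prime implicants: 0-100, 00--0, 01-11, 1--01, 10--1

YES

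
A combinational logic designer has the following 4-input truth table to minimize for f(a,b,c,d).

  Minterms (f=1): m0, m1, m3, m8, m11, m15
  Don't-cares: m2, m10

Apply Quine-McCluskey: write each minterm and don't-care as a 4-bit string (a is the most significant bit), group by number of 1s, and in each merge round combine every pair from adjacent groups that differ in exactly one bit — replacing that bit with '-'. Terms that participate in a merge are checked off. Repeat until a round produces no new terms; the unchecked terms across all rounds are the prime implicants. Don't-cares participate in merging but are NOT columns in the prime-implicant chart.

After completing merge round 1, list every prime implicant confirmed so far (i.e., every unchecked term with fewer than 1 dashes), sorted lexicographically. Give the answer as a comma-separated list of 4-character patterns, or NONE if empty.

[col 0] 0000*, 0001*, 0010*, 0011*, 1000*, 1010*, 1011*, 1111*
[col 1] -000*, -010*, -011*, 00-0*, 00-1*, 000-*, 001-*, 1-11, 10-0*, 101-*
[col 2] -0-0, -01-, 00--
Prime implicants: -0-0, -01-, 00--, 1-11

NONE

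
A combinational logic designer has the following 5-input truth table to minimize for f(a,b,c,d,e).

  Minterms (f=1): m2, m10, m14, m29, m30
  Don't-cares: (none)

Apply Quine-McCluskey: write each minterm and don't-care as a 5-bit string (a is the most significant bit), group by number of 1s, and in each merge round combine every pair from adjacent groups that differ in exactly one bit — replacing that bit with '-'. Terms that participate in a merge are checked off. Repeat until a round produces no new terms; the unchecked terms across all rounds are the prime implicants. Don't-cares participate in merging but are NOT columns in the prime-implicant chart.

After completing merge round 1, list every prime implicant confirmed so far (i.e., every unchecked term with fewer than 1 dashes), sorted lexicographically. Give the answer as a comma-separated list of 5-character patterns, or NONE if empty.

11101

[col 0] 00010*, 01010*, 01110*, 11101, 11110*
[col 1] -1110, 0-010, 01-10
Prime implicants: -1110, 0-010, 01-10, 11101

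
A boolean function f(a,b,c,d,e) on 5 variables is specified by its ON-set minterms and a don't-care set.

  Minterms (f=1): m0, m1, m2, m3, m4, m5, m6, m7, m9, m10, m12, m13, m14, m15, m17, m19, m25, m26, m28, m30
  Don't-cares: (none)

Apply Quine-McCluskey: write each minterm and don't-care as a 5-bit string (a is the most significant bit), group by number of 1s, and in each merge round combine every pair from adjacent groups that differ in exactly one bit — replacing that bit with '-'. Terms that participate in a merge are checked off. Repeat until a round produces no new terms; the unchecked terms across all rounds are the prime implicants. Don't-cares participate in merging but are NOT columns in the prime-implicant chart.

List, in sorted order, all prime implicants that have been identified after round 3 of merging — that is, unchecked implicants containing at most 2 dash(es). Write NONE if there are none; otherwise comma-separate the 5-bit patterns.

size-2^0 implicants → 00000(✓)  00001(✓)  00010(✓)  00011(✓)  00100(✓)  00101(✓)  00110(✓)  00111(✓)  01001(✓)  01010(✓)  01100(✓)  01101(✓)  01110(✓)  01111(✓)  10001(✓)  10011(✓)  11001(✓)  11010(✓)  11100(✓)  11110(✓)
size-2^1 implicants → -0001(✓)  -0011(✓)  -1001(✓)  -1010(✓)  -1100(✓)  -1110(✓)  0-001(✓)  0-010(✓)  0-100(✓)  0-101(✓)  0-110(✓)  0-111(✓)  00-00(✓)  00-01(✓)  00-10(✓)  00-11(✓)  000-0(✓)  000-1(✓)  0000-(✓)  0001-(✓)  001-0(✓)  001-1(✓)  0010-(✓)  0011-(✓)  01-01(✓)  01-10(✓)  011-0(✓)  011-1(✓)  0110-(✓)  0111-(✓)  1-001(✓)  100-1(✓)  11-10(✓)  111-0(✓)
size-2^2 implicants → --001  -00-1  -1-10  -11-0  0--01  0--10  0-1-0(✓)  0-1-1(✓)  0-10-(✓)  0-11-(✓)  00--0(✓)  00--1(✓)  00-0-(✓)  00-1-(✓)  000--(✓)  001--(✓)  011--(✓)
size-2^3 implicants → 0-1--  00---
Unchecked terms (primes): --001, -00-1, -1-10, -11-0, 0--01, 0--10, 0-1--, 00---

--001, -00-1, -1-10, -11-0, 0--01, 0--10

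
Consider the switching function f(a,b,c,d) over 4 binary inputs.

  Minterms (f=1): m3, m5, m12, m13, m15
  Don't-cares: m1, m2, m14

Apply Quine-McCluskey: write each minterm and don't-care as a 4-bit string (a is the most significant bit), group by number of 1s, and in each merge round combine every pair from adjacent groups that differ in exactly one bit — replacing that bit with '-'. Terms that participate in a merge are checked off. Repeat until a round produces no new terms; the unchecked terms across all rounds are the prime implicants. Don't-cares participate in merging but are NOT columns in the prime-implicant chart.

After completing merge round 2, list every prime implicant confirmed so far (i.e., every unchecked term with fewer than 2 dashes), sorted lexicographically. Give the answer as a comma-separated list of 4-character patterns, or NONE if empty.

-101, 0-01, 00-1, 001-

Round 0: 0001✓ 0010✓ 0011✓ 0101✓ 1100✓ 1101✓ 1110✓ 1111✓
Round 1: -101 0-01 00-1 001- 11-0✓ 11-1✓ 110-✓ 111-✓
Round 2: 11--
PIs = {-101, 0-01, 00-1, 001-, 11--}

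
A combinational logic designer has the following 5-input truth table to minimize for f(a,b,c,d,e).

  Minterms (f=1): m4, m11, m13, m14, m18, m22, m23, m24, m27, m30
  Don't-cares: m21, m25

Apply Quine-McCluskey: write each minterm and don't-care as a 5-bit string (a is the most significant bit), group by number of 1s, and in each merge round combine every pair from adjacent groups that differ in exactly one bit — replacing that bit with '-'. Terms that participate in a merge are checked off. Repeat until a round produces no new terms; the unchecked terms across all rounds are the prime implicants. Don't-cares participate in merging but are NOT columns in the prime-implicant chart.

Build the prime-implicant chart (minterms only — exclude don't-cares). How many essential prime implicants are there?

6

[col 0] 00100, 01011*, 01101, 01110*, 10010*, 10101*, 10110*, 10111*, 11000*, 11001*, 11011*, 11110*
[col 1] -1011, -1110, 1-110, 10-10, 101-1, 1011-, 110-1, 1100-
Prime implicants: -1011, -1110, 00100, 01101, 1-110, 10-10, 101-1, 1011-, 110-1, 1100-
PI chart (minterm → PIs covering it):
  4 | 00100  (sole → essential)
  11 | -1011  (sole → essential)
  13 | 01101  (sole → essential)
  14 | -1110  (sole → essential)
  18 | 10-10  (sole → essential)
  22 | 1-110,10-10,1011-
  23 | 101-1,1011-
  24 | 1100-  (sole → essential)
  27 | -1011,110-1
  30 | -1110,1-110
Essential prime implicants: -1011, -1110, 00100, 01101, 10-10, 1100-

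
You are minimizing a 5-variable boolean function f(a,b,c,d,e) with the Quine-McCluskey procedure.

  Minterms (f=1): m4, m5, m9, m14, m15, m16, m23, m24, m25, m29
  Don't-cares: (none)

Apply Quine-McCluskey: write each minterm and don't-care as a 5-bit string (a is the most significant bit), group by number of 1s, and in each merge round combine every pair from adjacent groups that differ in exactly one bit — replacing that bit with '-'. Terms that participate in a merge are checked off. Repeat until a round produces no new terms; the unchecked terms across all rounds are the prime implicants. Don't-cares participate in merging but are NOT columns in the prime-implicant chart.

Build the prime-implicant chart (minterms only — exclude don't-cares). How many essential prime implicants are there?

6

Round 0: 00100✓ 00101✓ 01001✓ 01110✓ 01111✓ 10000✓ 10111 11000✓ 11001✓ 11101✓
Round 1: -1001 0010- 0111- 1-000 11-01 1100-
PIs = {-1001, 0010-, 0111-, 1-000, 10111, 11-01, 1100-}
Coverage chart:
  m4: 0010- ←essential
  m5: 0010- ←essential
  m9: -1001 ←essential
  m14: 0111- ←essential
  m15: 0111- ←essential
  m16: 1-000 ←essential
  m23: 10111 ←essential
  m24: 1-000,1100-
  m25: -1001,11-01,1100-
  m29: 11-01 ←essential
Essential: -1001, 0010-, 0111-, 1-000, 10111, 11-01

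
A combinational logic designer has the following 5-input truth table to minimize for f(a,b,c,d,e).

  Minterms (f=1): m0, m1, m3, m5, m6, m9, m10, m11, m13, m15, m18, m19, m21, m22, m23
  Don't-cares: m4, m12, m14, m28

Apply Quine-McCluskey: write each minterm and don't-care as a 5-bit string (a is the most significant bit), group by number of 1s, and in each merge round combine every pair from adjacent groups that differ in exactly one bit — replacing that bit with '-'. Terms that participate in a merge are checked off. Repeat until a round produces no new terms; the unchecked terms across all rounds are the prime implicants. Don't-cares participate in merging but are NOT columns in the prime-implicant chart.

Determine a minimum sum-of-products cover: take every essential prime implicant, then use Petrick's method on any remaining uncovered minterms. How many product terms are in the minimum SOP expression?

7

size-2^0 implicants → 00000(✓)  00001(✓)  00011(✓)  00100(✓)  00101(✓)  00110(✓)  01001(✓)  01010(✓)  01011(✓)  01100(✓)  01101(✓)  01110(✓)  01111(✓)  10010(✓)  10011(✓)  10101(✓)  10110(✓)  10111(✓)  11100(✓)
size-2^1 implicants → -0011  -0101  -0110  -1100  0-001(✓)  0-011(✓)  0-100(✓)  0-101(✓)  0-110(✓)  00-00(✓)  00-01(✓)  000-1(✓)  0000-(✓)  001-0(✓)  0010-(✓)  01-01(✓)  01-10(✓)  01-11(✓)  010-1(✓)  0101-(✓)  011-0(✓)  011-1(✓)  0110-(✓)  0111-(✓)  10-10(✓)  10-11(✓)  1001-(✓)  101-1  1011-(✓)
size-2^2 implicants → 0--01  0-0-1  0-1-0  0-10-  00-0-  01--1  01-1-  011--  10-1-
Unchecked terms (primes): -0011, -0101, -0110, -1100, 0--01, 0-0-1, 0-1-0, 0-10-, 00-0-, 01--1, 01-1-, 011--, 10-1-, 101-1
Minterm coverage:
  m0 ⊆ 00-0- [E]
  m1 ⊆ 0--01,0-0-1,00-0-
  m3 ⊆ -0011,0-0-1
  m5 ⊆ -0101,0--01,0-10-,00-0-
  m6 ⊆ -0110,0-1-0
  m9 ⊆ 0--01,0-0-1,01--1
  m10 ⊆ 01-1- [E]
  m11 ⊆ 0-0-1,01--1,01-1-
  m13 ⊆ 0--01,0-10-,01--1,011--
  m15 ⊆ 01--1,01-1-,011--
  m18 ⊆ 10-1- [E]
  m19 ⊆ -0011,10-1-
  m21 ⊆ -0101,101-1
  m22 ⊆ -0110,10-1-
  m23 ⊆ 10-1-,101-1
E = {00-0-, 01-1-, 10-1-}
Petrick residual → -0011, -0101, -0110, 0--01
Cover = b'c'de + b'cd'e + b'cde' + a'd'e + a'b'd' + a'bd + ab'd  |cover|=7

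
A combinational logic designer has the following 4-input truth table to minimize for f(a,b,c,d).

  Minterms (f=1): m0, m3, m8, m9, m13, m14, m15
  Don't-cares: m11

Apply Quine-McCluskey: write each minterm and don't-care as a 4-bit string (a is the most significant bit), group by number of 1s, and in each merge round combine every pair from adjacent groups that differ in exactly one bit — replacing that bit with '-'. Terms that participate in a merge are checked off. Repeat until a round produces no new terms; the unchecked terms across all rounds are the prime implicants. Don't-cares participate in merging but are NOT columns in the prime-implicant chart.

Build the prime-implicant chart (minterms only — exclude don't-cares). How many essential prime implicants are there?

4

Round 0: 0000✓ 0011✓ 1000✓ 1001✓ 1011✓ 1101✓ 1110✓ 1111✓
Round 1: -000 -011 1-01✓ 1-11✓ 10-1✓ 100- 11-1✓ 111-
Round 2: 1--1
PIs = {-000, -011, 1--1, 100-, 111-}
Coverage chart:
  m0: -000 ←essential
  m3: -011 ←essential
  m8: -000,100-
  m9: 1--1,100-
  m13: 1--1 ←essential
  m14: 111- ←essential
  m15: 1--1,111-
Essential: -000, -011, 1--1, 111-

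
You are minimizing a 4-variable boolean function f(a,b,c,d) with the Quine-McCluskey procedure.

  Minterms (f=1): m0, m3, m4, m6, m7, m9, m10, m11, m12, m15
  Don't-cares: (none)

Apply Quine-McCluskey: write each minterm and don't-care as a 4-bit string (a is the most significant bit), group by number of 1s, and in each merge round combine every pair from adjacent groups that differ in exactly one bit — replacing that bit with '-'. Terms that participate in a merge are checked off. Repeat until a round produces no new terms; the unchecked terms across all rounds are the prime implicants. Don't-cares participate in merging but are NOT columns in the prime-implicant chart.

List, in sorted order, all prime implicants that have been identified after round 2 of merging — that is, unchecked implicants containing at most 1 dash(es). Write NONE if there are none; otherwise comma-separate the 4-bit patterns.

[col 0] 0000*, 0011*, 0100*, 0110*, 0111*, 1001*, 1010*, 1011*, 1100*, 1111*
[col 1] -011*, -100, -111*, 0-00, 0-11*, 01-0, 011-, 1-11*, 10-1, 101-
[col 2] --11
Prime implicants: --11, -100, 0-00, 01-0, 011-, 10-1, 101-

-100, 0-00, 01-0, 011-, 10-1, 101-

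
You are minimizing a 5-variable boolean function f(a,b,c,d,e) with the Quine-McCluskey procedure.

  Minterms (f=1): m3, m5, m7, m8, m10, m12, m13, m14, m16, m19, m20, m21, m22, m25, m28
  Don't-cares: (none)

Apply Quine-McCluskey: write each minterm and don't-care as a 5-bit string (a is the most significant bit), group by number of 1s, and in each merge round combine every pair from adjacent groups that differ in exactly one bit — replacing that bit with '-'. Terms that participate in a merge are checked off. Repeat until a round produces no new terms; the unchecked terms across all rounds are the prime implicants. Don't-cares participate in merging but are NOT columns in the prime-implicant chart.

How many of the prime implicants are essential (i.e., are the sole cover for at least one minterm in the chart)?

[col 0] 00011*, 00101*, 00111*, 01000*, 01010*, 01100*, 01101*, 01110*, 10000*, 10011*, 10100*, 10101*, 10110*, 11001, 11100*
[col 1] -0011, -0101, -1100, 0-101, 00-11, 001-1, 01-00*, 01-10*, 010-0*, 011-0*, 0110-, 1-100, 10-00, 101-0, 1010-
[col 2] 01--0
Prime implicants: -0011, -0101, -1100, 0-101, 00-11, 001-1, 01--0, 0110-, 1-100, 10-00, 101-0, 1010-, 11001
PI chart (minterm → PIs covering it):
  3 | -0011,00-11
  5 | -0101,0-101,001-1
  7 | 00-11,001-1
  8 | 01--0  (sole → essential)
  10 | 01--0  (sole → essential)
  12 | -1100,01--0,0110-
  13 | 0-101,0110-
  14 | 01--0  (sole → essential)
  16 | 10-00  (sole → essential)
  19 | -0011  (sole → essential)
  20 | 1-100,10-00,101-0,1010-
  21 | -0101,1010-
  22 | 101-0  (sole → essential)
  25 | 11001  (sole → essential)
  28 | -1100,1-100
Essential prime implicants: -0011, 01--0, 10-00, 101-0, 11001

5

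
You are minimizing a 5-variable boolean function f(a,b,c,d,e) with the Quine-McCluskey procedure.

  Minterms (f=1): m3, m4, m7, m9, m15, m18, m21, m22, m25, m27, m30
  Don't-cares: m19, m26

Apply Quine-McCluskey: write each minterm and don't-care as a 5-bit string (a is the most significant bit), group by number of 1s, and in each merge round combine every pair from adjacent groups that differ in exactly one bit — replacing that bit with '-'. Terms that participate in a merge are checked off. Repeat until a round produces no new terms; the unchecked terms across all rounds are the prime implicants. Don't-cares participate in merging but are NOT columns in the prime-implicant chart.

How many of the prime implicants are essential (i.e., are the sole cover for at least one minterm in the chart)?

[col 0] 00011*, 00100, 00111*, 01001*, 01111*, 10010*, 10011*, 10101, 10110*, 11001*, 11010*, 11011*, 11110*
[col 1] -0011, -1001, 0-111, 00-11, 1-010*, 1-011*, 1-110*, 10-10*, 1001-*, 11-10*, 110-1, 1101-*
[col 2] 1--10, 1-01-
Prime implicants: -0011, -1001, 0-111, 00-11, 00100, 1--10, 1-01-, 10101, 110-1
PI chart (minterm → PIs covering it):
  3 | -0011,00-11
  4 | 00100  (sole → essential)
  7 | 0-111,00-11
  9 | -1001  (sole → essential)
  15 | 0-111  (sole → essential)
  18 | 1--10,1-01-
  21 | 10101  (sole → essential)
  22 | 1--10  (sole → essential)
  25 | -1001,110-1
  27 | 1-01-,110-1
  30 | 1--10  (sole → essential)
Essential prime implicants: -1001, 0-111, 00100, 1--10, 10101

5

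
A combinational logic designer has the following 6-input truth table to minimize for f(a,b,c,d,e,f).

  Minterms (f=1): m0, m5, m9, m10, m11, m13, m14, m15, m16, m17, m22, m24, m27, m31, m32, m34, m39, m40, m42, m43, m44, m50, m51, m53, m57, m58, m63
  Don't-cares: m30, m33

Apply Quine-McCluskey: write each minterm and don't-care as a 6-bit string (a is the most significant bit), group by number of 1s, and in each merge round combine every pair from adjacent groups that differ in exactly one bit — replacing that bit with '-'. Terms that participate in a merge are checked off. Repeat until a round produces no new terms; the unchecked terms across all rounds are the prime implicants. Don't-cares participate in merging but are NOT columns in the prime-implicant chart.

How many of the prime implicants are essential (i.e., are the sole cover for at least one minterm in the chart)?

14

Round 0: 000000✓ 000101✓ 001001✓ 001010✓ 001011✓ 001101✓ 001110✓ 001111✓ 010000✓ 010001✓ 010110✓ 011000✓ 011011✓ 011110✓ 011111✓ 100000✓ 100001✓ 100010✓ 100111 101000✓ 101010✓ 101011✓ 101100✓ 110010✓ 110011✓ 110101 111001 111010✓ 111111✓
Round 1: -00000 -01010✓ -01011✓ -11111 0-0000 0-1011✓ 0-1110✓ 0-1111✓ 00-101 001-01✓ 001-10✓ 001-11✓ 0010-1✓ 00101-✓ 0011-1✓ 00111-✓ 01-000 01-110 01000- 011-11✓ 01111-✓ 1-0010✓ 1-1010✓ 10-000✓ 10-010✓ 1000-0✓ 10000- 101-00 1010-0✓ 10101-✓ 11-010✓ 11001-
Round 2: -0101- 0-1-11 0-111- 001--1 001-1- 1--010 10-0-0
PIs = {-00000, -0101-, -11111, 0-0000, 0-1-11, 0-111-, 00-101, 001--1, 001-1-, 01-000, 01-110, 01000-, 1--010, 10-0-0, 10000-, 100111, 101-00, 11001-, 110101, 111001}
Coverage chart:
  m0: -00000,0-0000
  m5: 00-101 ←essential
  m9: 001--1 ←essential
  m10: -0101-,001-1-
  m11: -0101-,0-1-11,001--1,001-1-
  m13: 00-101,001--1
  m14: 0-111-,001-1-
  m15: 0-1-11,0-111-,001--1,001-1-
  m16: 0-0000,01-000,01000-
  m17: 01000- ←essential
  m22: 01-110 ←essential
  m24: 01-000 ←essential
  m27: 0-1-11 ←essential
  m31: -11111,0-1-11,0-111-
  m32: -00000,10-0-0,10000-
  m34: 1--010,10-0-0
  m39: 100111 ←essential
  m40: 10-0-0,101-00
  m42: -0101-,1--010,10-0-0
  m43: -0101- ←essential
  m44: 101-00 ←essential
  m50: 1--010,11001-
  m51: 11001- ←essential
  m53: 110101 ←essential
  m57: 111001 ←essential
  m58: 1--010 ←essential
  m63: -11111 ←essential
Essential: -0101-, -11111, 0-1-11, 00-101, 001--1, 01-000, 01-110, 01000-, 1--010, 100111, 101-00, 11001-, 110101, 111001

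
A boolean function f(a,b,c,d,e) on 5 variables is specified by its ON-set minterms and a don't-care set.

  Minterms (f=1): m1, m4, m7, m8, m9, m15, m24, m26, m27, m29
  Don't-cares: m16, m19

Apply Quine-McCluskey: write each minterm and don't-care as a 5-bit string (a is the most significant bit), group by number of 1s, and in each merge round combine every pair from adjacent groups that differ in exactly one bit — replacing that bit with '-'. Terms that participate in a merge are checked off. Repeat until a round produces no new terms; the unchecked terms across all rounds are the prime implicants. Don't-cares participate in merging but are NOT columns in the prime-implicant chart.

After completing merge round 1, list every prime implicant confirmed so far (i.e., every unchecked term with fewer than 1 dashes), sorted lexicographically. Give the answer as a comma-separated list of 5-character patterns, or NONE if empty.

00100, 11101

size-2^0 implicants → 00001(✓)  00100  00111(✓)  01000(✓)  01001(✓)  01111(✓)  10000(✓)  10011(✓)  11000(✓)  11010(✓)  11011(✓)  11101
size-2^1 implicants → -1000  0-001  0-111  0100-  1-000  1-011  110-0  1101-
Unchecked terms (primes): -1000, 0-001, 0-111, 00100, 0100-, 1-000, 1-011, 110-0, 1101-, 11101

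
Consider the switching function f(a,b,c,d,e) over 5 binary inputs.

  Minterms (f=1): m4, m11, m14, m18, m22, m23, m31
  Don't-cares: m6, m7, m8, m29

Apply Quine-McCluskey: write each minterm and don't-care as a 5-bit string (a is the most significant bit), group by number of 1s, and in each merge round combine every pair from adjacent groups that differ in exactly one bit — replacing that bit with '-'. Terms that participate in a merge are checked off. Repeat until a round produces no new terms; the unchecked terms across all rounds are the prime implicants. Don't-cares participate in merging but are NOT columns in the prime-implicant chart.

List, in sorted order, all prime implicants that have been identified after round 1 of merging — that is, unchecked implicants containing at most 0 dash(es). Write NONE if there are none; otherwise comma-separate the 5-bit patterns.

01000, 01011

[col 0] 00100*, 00110*, 00111*, 01000, 01011, 01110*, 10010*, 10110*, 10111*, 11101*, 11111*
[col 1] -0110*, -0111*, 0-110, 001-0, 0011-*, 1-111, 10-10, 1011-*, 111-1
[col 2] -011-
Prime implicants: -011-, 0-110, 001-0, 01000, 01011, 1-111, 10-10, 111-1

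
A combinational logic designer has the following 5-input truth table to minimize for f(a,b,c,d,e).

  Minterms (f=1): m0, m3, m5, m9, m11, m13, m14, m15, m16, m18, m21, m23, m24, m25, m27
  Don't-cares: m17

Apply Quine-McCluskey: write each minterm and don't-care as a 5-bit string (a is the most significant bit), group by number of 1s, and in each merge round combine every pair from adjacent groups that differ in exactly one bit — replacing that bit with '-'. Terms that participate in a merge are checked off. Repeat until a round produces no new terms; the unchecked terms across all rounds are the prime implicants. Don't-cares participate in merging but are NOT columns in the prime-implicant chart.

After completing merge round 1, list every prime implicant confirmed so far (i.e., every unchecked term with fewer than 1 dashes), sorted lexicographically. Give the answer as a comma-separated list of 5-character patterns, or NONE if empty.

NONE

Round 0: 00000✓ 00011✓ 00101✓ 01001✓ 01011✓ 01101✓ 01110✓ 01111✓ 10000✓ 10001✓ 10010✓ 10101✓ 10111✓ 11000✓ 11001✓ 11011✓
Round 1: -0000 -0101 -1001✓ -1011✓ 0-011 0-101 01-01✓ 01-11✓ 010-1✓ 011-1✓ 0111- 1-000✓ 1-001✓ 10-01 100-0 1000-✓ 101-1 110-1✓ 1100-✓
Round 2: -10-1 01--1 1-00-
PIs = {-0000, -0101, -10-1, 0-011, 0-101, 01--1, 0111-, 1-00-, 10-01, 100-0, 101-1}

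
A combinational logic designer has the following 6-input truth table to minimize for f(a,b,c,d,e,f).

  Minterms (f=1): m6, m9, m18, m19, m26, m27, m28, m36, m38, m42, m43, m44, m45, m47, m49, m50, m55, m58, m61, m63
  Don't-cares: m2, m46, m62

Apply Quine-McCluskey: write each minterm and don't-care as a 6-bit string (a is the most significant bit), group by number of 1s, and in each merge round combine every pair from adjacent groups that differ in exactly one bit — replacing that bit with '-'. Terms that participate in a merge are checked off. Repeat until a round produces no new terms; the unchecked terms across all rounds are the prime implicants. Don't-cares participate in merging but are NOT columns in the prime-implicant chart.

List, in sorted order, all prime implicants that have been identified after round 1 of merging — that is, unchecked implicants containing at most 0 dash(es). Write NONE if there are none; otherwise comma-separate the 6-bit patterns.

001001, 011100, 110001

size-2^0 implicants → 000010(✓)  000110(✓)  001001  010010(✓)  010011(✓)  011010(✓)  011011(✓)  011100  100100(✓)  100110(✓)  101010(✓)  101011(✓)  101100(✓)  101101(✓)  101110(✓)  101111(✓)  110001  110010(✓)  110111(✓)  111010(✓)  111101(✓)  111110(✓)  111111(✓)
size-2^1 implicants → -00110  -10010(✓)  -11010(✓)  0-0010  000-10  01-010(✓)  01-011(✓)  01001-(✓)  01101-(✓)  1-1010(✓)  1-1101(✓)  1-1110(✓)  1-1111(✓)  10-100(✓)  10-110(✓)  1001-0(✓)  101-10(✓)  101-11(✓)  10101-(✓)  1011-0(✓)  1011-1(✓)  10110-(✓)  10111-(✓)  11-010(✓)  11-111  111-10(✓)  1111-1(✓)  11111-(✓)
size-2^2 implicants → -1-010  01-01-  1-1-10  1-11-1  1-111-  10-1-0  101-1-  1011--
Unchecked terms (primes): -00110, -1-010, 0-0010, 000-10, 001001, 01-01-, 011100, 1-1-10, 1-11-1, 1-111-, 10-1-0, 101-1-, 1011--, 11-111, 110001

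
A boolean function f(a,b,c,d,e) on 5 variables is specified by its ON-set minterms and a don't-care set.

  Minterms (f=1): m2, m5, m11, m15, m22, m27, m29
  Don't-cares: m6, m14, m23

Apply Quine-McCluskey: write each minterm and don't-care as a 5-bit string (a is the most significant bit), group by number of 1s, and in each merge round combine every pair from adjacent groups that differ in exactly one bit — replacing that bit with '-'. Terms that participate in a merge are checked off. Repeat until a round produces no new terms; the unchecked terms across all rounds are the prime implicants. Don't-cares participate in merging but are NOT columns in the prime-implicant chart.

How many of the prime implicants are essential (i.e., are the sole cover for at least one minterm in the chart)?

Round 0: 00010✓ 00101 00110✓ 01011✓ 01110✓ 01111✓ 10110✓ 10111✓ 11011✓ 11101
Round 1: -0110 -1011 0-110 00-10 01-11 0111- 1011-
PIs = {-0110, -1011, 0-110, 00-10, 00101, 01-11, 0111-, 1011-, 11101}
Coverage chart:
  m2: 00-10 ←essential
  m5: 00101 ←essential
  m11: -1011,01-11
  m15: 01-11,0111-
  m22: -0110,1011-
  m27: -1011 ←essential
  m29: 11101 ←essential
Essential: -1011, 00-10, 00101, 11101

4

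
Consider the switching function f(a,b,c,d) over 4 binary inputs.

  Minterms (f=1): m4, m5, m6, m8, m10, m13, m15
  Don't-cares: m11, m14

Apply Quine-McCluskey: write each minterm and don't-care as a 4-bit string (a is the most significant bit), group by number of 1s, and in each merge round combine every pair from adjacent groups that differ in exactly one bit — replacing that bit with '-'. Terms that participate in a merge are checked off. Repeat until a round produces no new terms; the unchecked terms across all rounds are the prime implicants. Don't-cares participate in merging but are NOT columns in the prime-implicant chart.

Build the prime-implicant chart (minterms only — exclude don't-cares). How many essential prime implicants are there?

[col 0] 0100*, 0101*, 0110*, 1000*, 1010*, 1011*, 1101*, 1110*, 1111*
[col 1] -101, -110, 01-0, 010-, 1-10*, 1-11*, 10-0, 101-*, 11-1, 111-*
[col 2] 1-1-
Prime implicants: -101, -110, 01-0, 010-, 1-1-, 10-0, 11-1
PI chart (minterm → PIs covering it):
  4 | 01-0,010-
  5 | -101,010-
  6 | -110,01-0
  8 | 10-0  (sole → essential)
  10 | 1-1-,10-0
  13 | -101,11-1
  15 | 1-1-,11-1
Essential prime implicants: 10-0

1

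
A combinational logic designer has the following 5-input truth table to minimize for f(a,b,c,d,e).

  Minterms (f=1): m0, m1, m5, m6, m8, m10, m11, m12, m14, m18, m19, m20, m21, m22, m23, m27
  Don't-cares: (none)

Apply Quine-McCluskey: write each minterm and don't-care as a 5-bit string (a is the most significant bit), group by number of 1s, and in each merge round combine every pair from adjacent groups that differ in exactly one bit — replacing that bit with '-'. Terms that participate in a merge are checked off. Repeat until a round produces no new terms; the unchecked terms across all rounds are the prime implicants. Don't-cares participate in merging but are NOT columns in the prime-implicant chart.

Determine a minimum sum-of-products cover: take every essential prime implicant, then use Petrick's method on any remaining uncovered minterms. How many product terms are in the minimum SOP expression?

Round 0: 00000✓ 00001✓ 00101✓ 00110✓ 01000✓ 01010✓ 01011✓ 01100✓ 01110✓ 10010✓ 10011✓ 10100✓ 10101✓ 10110✓ 10111✓ 11011✓
Round 1: -0101 -0110 -1011 0-000 0-110 00-01 0000- 01-00✓ 01-10✓ 010-0✓ 0101- 011-0✓ 1-011 10-10✓ 10-11✓ 1001-✓ 101-0✓ 101-1✓ 1010-✓ 1011-✓
Round 2: 01--0 10-1- 101--
PIs = {-0101, -0110, -1011, 0-000, 0-110, 00-01, 0000-, 01--0, 0101-, 1-011, 10-1-, 101--}
Coverage chart:
  m0: 0-000,0000-
  m1: 00-01,0000-
  m5: -0101,00-01
  m6: -0110,0-110
  m8: 0-000,01--0
  m10: 01--0,0101-
  m11: -1011,0101-
  m12: 01--0 ←essential
  m14: 0-110,01--0
  m18: 10-1- ←essential
  m19: 1-011,10-1-
  m20: 101-- ←essential
  m21: -0101,101--
  m22: -0110,10-1-,101--
  m23: 10-1-,101--
  m27: -1011,1-011
Essential: 01--0, 10-1-, 101--
Petrick residual → -0101, -0110, -1011, 0000-
Min cover (7 terms): b'cd'e + b'cde' + bc'de + a'b'c'd' + a'be' + ab'd + ab'c

7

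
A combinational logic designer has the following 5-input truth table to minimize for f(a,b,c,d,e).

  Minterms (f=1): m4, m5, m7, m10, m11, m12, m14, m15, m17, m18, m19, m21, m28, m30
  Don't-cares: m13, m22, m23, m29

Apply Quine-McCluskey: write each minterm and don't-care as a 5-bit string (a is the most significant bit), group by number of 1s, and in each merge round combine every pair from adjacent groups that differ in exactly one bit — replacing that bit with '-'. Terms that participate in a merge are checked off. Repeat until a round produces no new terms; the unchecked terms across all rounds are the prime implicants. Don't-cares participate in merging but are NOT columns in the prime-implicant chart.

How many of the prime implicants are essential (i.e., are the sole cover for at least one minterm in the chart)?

size-2^0 implicants → 00100(✓)  00101(✓)  00111(✓)  01010(✓)  01011(✓)  01100(✓)  01101(✓)  01110(✓)  01111(✓)  10001(✓)  10010(✓)  10011(✓)  10101(✓)  10110(✓)  10111(✓)  11100(✓)  11101(✓)  11110(✓)
size-2^1 implicants → -0101(✓)  -0111(✓)  -1100(✓)  -1101(✓)  -1110(✓)  0-100(✓)  0-101(✓)  0-111(✓)  001-1(✓)  0010-(✓)  01-10(✓)  01-11(✓)  0101-(✓)  011-0(✓)  011-1(✓)  0110-(✓)  0111-(✓)  1-101(✓)  1-110  10-01(✓)  10-10(✓)  10-11(✓)  100-1(✓)  1001-(✓)  101-1(✓)  1011-(✓)  111-0(✓)  1110-(✓)
size-2^2 implicants → --101  -01-1  -11-0  -110-  0-1-1  0-10-  01-1-  011--  10--1  10-1-
Unchecked terms (primes): --101, -01-1, -11-0, -110-, 0-1-1, 0-10-, 01-1-, 011--, 1-110, 10--1, 10-1-
Minterm coverage:
  m4 ⊆ 0-10- [E]
  m5 ⊆ --101,-01-1,0-1-1,0-10-
  m7 ⊆ -01-1,0-1-1
  m10 ⊆ 01-1- [E]
  m11 ⊆ 01-1- [E]
  m12 ⊆ -11-0,-110-,0-10-,011--
  m14 ⊆ -11-0,01-1-,011--
  m15 ⊆ 0-1-1,01-1-,011--
  m17 ⊆ 10--1 [E]
  m18 ⊆ 10-1- [E]
  m19 ⊆ 10--1,10-1-
  m21 ⊆ --101,-01-1,10--1
  m28 ⊆ -11-0,-110-
  m30 ⊆ -11-0,1-110
E = {0-10-, 01-1-, 10--1, 10-1-}

4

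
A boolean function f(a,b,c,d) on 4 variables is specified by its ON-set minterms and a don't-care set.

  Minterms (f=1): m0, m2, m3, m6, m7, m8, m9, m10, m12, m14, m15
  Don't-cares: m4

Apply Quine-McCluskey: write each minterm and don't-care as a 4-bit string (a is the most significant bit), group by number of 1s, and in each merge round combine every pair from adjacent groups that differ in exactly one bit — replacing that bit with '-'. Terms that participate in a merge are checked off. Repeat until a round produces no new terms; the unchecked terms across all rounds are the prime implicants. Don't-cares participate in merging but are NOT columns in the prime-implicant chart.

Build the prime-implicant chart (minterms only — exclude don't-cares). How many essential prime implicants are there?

4

[col 0] 0000*, 0010*, 0011*, 0100*, 0110*, 0111*, 1000*, 1001*, 1010*, 1100*, 1110*, 1111*
[col 1] -000*, -010*, -100*, -110*, -111*, 0-00*, 0-10*, 0-11*, 00-0*, 001-*, 01-0*, 011-*, 1-00*, 1-10*, 10-0*, 100-, 11-0*, 111-*
[col 2] --00*, --10*, -0-0*, -1-0*, -11-, 0--0*, 0-1-, 1--0*
[col 3] ---0
Prime implicants: ---0, -11-, 0-1-, 100-
PI chart (minterm → PIs covering it):
  0 | ---0  (sole → essential)
  2 | ---0,0-1-
  3 | 0-1-  (sole → essential)
  6 | ---0,-11-,0-1-
  7 | -11-,0-1-
  8 | ---0,100-
  9 | 100-  (sole → essential)
  10 | ---0  (sole → essential)
  12 | ---0  (sole → essential)
  14 | ---0,-11-
  15 | -11-  (sole → essential)
Essential prime implicants: ---0, -11-, 0-1-, 100-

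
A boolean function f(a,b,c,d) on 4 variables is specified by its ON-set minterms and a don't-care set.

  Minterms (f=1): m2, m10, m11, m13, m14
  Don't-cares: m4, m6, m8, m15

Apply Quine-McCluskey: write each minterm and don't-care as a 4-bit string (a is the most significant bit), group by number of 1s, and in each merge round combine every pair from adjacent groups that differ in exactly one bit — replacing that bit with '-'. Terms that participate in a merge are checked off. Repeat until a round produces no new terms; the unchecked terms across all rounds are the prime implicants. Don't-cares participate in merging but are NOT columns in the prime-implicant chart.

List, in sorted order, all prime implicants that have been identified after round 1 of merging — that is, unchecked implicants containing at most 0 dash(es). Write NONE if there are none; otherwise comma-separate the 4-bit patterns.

size-2^0 implicants → 0010(✓)  0100(✓)  0110(✓)  1000(✓)  1010(✓)  1011(✓)  1101(✓)  1110(✓)  1111(✓)
size-2^1 implicants → -010(✓)  -110(✓)  0-10(✓)  01-0  1-10(✓)  1-11(✓)  10-0  101-(✓)  11-1  111-(✓)
size-2^2 implicants → --10  1-1-
Unchecked terms (primes): --10, 01-0, 1-1-, 10-0, 11-1

NONE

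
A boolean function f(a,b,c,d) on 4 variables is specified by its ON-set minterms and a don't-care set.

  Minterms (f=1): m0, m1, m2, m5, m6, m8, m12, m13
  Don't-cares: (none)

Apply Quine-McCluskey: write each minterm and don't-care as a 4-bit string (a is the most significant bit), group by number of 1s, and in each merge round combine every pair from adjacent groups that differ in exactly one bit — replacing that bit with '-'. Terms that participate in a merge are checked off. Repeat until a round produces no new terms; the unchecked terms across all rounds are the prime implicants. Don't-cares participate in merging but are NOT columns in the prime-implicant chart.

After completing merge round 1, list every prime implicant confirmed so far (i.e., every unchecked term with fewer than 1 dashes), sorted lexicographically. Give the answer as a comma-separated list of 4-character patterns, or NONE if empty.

NONE

Round 0: 0000✓ 0001✓ 0010✓ 0101✓ 0110✓ 1000✓ 1100✓ 1101✓
Round 1: -000 -101 0-01 0-10 00-0 000- 1-00 110-
PIs = {-000, -101, 0-01, 0-10, 00-0, 000-, 1-00, 110-}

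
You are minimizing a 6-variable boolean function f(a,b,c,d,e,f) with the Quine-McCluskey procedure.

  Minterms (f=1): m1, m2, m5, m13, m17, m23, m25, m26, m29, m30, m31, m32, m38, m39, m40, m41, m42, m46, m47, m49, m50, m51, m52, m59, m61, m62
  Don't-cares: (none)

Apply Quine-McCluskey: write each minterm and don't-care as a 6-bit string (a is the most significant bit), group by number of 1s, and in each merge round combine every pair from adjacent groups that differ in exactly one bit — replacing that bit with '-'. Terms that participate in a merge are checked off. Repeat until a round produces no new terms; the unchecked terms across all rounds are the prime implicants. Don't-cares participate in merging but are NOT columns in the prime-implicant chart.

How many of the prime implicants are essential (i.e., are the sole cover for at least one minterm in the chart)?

10

size-2^0 implicants → 000001(✓)  000010  000101(✓)  001101(✓)  010001(✓)  010111(✓)  011001(✓)  011010(✓)  011101(✓)  011110(✓)  011111(✓)  100000(✓)  100110(✓)  100111(✓)  101000(✓)  101001(✓)  101010(✓)  101110(✓)  101111(✓)  110001(✓)  110010(✓)  110011(✓)  110100  111011(✓)  111101(✓)  111110(✓)
size-2^1 implicants → -10001  -11101  -11110  0-0001  0-1101  00-101  000-01  01-001  01-111  011-01  011-10  0111-1  01111-  1-1110  10-000  10-110(✓)  10-111(✓)  10011-(✓)  101-10  1010-0  10100-  10111-(✓)  11-011  1100-1  11001-
size-2^2 implicants → 10-11-
Unchecked terms (primes): -10001, -11101, -11110, 0-0001, 0-1101, 00-101, 000-01, 000010, 01-001, 01-111, 011-01, 011-10, 0111-1, 01111-, 1-1110, 10-000, 10-11-, 101-10, 1010-0, 10100-, 11-011, 1100-1, 11001-, 110100
Minterm coverage:
  m1 ⊆ 0-0001,000-01
  m2 ⊆ 000010 [E]
  m5 ⊆ 00-101,000-01
  m13 ⊆ 0-1101,00-101
  m17 ⊆ -10001,0-0001,01-001
  m23 ⊆ 01-111 [E]
  m25 ⊆ 01-001,011-01
  m26 ⊆ 011-10 [E]
  m29 ⊆ -11101,0-1101,011-01,0111-1
  m30 ⊆ -11110,011-10,01111-
  m31 ⊆ 01-111,0111-1,01111-
  m32 ⊆ 10-000 [E]
  m38 ⊆ 10-11- [E]
  m39 ⊆ 10-11- [E]
  m40 ⊆ 10-000,1010-0,10100-
  m41 ⊆ 10100- [E]
  m42 ⊆ 101-10,1010-0
  m46 ⊆ 1-1110,10-11-,101-10
  m47 ⊆ 10-11- [E]
  m49 ⊆ -10001,1100-1
  m50 ⊆ 11001- [E]
  m51 ⊆ 11-011,1100-1,11001-
  m52 ⊆ 110100 [E]
  m59 ⊆ 11-011 [E]
  m61 ⊆ -11101 [E]
  m62 ⊆ -11110,1-1110
E = {-11101, 000010, 01-111, 011-10, 10-000, 10-11-, 10100-, 11-011, 11001-, 110100}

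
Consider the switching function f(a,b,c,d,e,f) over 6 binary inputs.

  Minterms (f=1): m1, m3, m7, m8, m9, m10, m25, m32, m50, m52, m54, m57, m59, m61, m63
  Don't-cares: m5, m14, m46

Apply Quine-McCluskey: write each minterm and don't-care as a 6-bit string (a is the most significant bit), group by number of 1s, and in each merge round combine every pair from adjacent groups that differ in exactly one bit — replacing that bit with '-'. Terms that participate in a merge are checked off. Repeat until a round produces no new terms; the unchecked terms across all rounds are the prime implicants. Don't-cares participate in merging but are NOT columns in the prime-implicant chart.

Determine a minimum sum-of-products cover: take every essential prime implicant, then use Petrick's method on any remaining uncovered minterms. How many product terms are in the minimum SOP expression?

Round 0: 000001✓ 000011✓ 000101✓ 000111✓ 001000✓ 001001✓ 001010✓ 001110✓ 011001✓ 100000 101110✓ 110010✓ 110100✓ 110110✓ 111001✓ 111011✓ 111101✓ 111111✓
Round 1: -01110 -11001 0-1001 00-001 000-01✓ 000-11✓ 0000-1✓ 0001-1✓ 001-10 0010-0 00100- 110-10 1101-0 111-01✓ 111-11✓ 1110-1✓ 1111-1✓
Round 2: 000--1 111--1
PIs = {-01110, -11001, 0-1001, 00-001, 000--1, 001-10, 0010-0, 00100-, 100000, 110-10, 1101-0, 111--1}
Coverage chart:
  m1: 00-001,000--1
  m3: 000--1 ←essential
  m7: 000--1 ←essential
  m8: 0010-0,00100-
  m9: 0-1001,00-001,00100-
  m10: 001-10,0010-0
  m25: -11001,0-1001
  m32: 100000 ←essential
  m50: 110-10 ←essential
  m52: 1101-0 ←essential
  m54: 110-10,1101-0
  m57: -11001,111--1
  m59: 111--1 ←essential
  m61: 111--1 ←essential
  m63: 111--1 ←essential
Essential: 000--1, 100000, 110-10, 1101-0, 111--1
Petrick residual → 0-1001, 0010-0
Min cover (7 terms): a'cd'e'f + a'b'c'f + a'b'cd'f' + ab'c'd'e'f' + abc'ef' + abc'df' + abcf

7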